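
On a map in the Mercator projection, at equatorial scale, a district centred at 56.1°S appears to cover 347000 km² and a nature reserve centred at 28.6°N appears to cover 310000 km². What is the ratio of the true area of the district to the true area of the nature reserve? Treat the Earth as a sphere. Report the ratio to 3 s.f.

Since Mercator area scale is 1/cos²φ, the true area equals the apparent area multiplied by cos²φ.
True area of district: 347000 × cos²(56.1°) = 347000 × 0.3111 = 107900 km².
True area of nature reserve: 310000 × cos²(28.6°) = 310000 × 0.7709 = 239000 km².
Ratio = 107900 / 239000 ≈ 0.452.

0.452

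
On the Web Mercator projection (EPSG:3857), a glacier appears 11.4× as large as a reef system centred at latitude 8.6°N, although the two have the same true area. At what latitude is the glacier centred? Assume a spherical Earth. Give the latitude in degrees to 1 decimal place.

Mercator areal scale is sec²φ, so apparent-area ratio = sec²φ₁ / sec²φ₂ = cos²φ₂ / cos²φ₁.
cos²φ₂ / cos²φ₁ = 11.4  ⇒  cos φ₁ = cos 8.6° / √11.4 = 0.9888/3.376 = 0.2928.
φ₁ = arccos(0.2928) ≈ 73.0°.

73.0°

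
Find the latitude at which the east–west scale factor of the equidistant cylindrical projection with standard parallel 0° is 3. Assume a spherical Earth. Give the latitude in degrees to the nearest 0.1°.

70.5°

Plate carrée: h = 1, k = sec φ along parallels.
sec φ = 3  ⇒  cos φ = 0.3333  ⇒  φ ≈ 70.5°.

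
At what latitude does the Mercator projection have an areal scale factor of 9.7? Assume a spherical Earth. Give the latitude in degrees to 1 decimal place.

71.3°

Mercator areal scale is sec²φ.
sec²φ = 9.7  ⇒  cos²φ = 0.1031  ⇒  cos φ = 0.3211.
φ = arccos(0.3211) ≈ 71.3°.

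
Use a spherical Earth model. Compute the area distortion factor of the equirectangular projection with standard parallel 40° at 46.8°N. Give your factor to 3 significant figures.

1.12

With standard parallel φ₀ = 40°, the equirectangular projection gives x = Rλ cos φ₀, y = Rφ, so h = 1 and k = cos 40° / cos φ.
Areal scale = h·k = 1 × cos φ₀ / cos φ; at 46.8°, h = 1.000, k = 1.119, so h·k = 1.119.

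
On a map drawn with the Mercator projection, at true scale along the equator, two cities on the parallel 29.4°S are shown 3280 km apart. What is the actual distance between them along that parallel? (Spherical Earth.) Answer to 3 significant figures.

2860 km

The Mercator projection is conformal; its linear scale factor is the same in every direction and equals sec φ = 1/cos φ.
Along the parallel at 29.4°, map distances are exaggerated by k = sec 29.4° = 1.148.
True distance = 3280 / 1.148 = 3280 × cos 29.4° ≈ 2860 km.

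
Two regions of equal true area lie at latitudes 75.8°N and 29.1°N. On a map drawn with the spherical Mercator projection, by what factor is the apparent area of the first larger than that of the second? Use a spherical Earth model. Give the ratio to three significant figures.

12.7

On Mercator, area is exaggerated by sec²φ = 1/cos²φ.
At 75.8°: sec²(75.8°) = 1/0.2453² = 16.62.
At 29.1°: sec²(29.1°) = 1/0.8738² = 1.310.
Ratio = 16.62/1.310 = cos²(29.1°)/cos²(75.8°) ≈ 12.7.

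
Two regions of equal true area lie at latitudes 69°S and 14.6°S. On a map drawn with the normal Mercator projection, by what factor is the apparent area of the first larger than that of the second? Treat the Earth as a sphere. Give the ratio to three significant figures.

7.29

Mercator areal scale is sec²φ.
At 69°: sec²(69°) = 1/0.3584² = 7.786.
At 14.6°: sec²(14.6°) = 1/0.9677² = 1.068.
Ratio = 7.786/1.068 = cos²(14.6°)/cos²(69°) ≈ 7.29.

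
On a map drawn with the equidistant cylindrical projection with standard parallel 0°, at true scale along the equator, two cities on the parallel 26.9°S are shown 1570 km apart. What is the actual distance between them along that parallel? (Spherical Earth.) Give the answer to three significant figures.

In the plate carrée (x = Rλ, y = Rφ), meridians are true-scale (h = 1) and parallels are stretched by k = sec φ.
Along the parallel at 26.9°, map distances are exaggerated by k = sec 26.9° = 1.121.
True distance = 1570 / 1.121 = 1570 × cos 26.9° ≈ 1400 km.

1400 km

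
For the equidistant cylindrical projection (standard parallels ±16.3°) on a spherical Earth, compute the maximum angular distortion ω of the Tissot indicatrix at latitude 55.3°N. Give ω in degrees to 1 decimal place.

With standard parallel φ₀ = 16.3°, the equirectangular projection gives x = Rλ cos φ₀, y = Rφ, so h = 1 and k = cos 16.3° / cos φ.
At 55.3°: h = 1.000, k = 1.686; principal scales a = 1.686, b = 1.000.
sin(ω/2) = (a − b)/(a + b) = 0.6860/2.686 = 0.2554, so ω = 2 arcsin(0.2554) ≈ 29.6°.

29.6°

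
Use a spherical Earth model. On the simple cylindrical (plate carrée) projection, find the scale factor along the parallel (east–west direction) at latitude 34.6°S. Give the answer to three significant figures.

1.21

Plate carrée maps x = Rλ, y = Rφ. The meridian scale is h = 1 and the parallel scale is k = 1/cos φ = sec φ.
k = 1/cos 34.6° = 1/0.8231 = 1.215.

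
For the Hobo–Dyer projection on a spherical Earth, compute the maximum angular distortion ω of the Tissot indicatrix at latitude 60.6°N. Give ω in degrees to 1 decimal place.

Hobo–Dyer is a cylindrical equal-area projection with standard parallels at ±37.5°. A cylindrical equal-area projection with standard parallel φ₀ has meridian scale h = cos φ / cos φ₀ and parallel scale k = cos φ₀ / cos φ (so areas are preserved, h·k = 1).
At 60.6°: h = 0.6188, k = 1.616; principal scales a = 1.616, b = 0.6188.
sin(ω/2) = (a − b)/(a + b) = 0.9973/2.235 = 0.4463, so ω = 2 arcsin(0.4463) ≈ 53.0°.

53.0°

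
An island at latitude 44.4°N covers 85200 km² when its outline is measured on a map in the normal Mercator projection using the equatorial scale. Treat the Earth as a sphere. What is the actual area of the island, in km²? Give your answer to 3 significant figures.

For Mercator, h = k = sec φ (a conformal cylindrical projection has a single point scale, 1/cos φ).
Areal scale = k² = sec²φ = 1/cos²(44.4°) = 1/0.7145² = 1.959.
True area = apparent / (areal scale) = 85200 / 1.959 ≈ 43500 km².

43500 km²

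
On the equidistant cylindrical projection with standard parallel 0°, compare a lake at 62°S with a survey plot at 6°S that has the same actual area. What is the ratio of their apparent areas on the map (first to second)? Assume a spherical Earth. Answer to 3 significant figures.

In the plate carrée (x = Rλ, y = Rφ), meridians are true-scale (h = 1) and parallels are stretched by k = sec φ.
Areal scale at 62°: h·k = 1.000 × 2.130 = 2.130.
Areal scale at 6°: h·k = 1.000 × 1.006 = 1.006.
Ratio = 2.130/1.006 ≈ 2.12.

2.12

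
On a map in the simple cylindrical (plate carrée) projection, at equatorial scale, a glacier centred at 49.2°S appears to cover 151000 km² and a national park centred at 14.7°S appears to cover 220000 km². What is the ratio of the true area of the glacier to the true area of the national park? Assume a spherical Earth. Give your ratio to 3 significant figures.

0.464

On the plate carrée, areal scale = h·k = 1 × sec φ, so true area = apparent × cos φ.
True area of glacier: 151000 × cos(49.2°) = 151000 × 0.6534 = 98670 km².
True area of national park: 220000 × cos(14.7°) = 220000 × 0.9673 = 212800 km².
Ratio = 98670 / 212800 ≈ 0.464.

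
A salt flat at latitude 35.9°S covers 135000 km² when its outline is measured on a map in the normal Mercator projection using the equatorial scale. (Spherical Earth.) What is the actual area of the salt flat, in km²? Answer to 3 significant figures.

For Mercator, h = k = sec φ (a conformal cylindrical projection has a single point scale, 1/cos φ).
Areal scale = k² = sec²φ = 1/cos²(35.9°) = 1/0.8100² = 1.524.
True area = apparent / (areal scale) = 135000 / 1.524 ≈ 88600 km².

88600 km²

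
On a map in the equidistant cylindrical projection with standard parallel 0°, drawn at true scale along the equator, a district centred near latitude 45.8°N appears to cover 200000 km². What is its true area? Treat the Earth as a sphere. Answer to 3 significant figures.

In the plate carrée (x = Rλ, y = Rφ), meridians are true-scale (h = 1) and parallels are stretched by k = sec φ.
Areal scale = h·k = 1 × sec φ; at 45.8°, h = 1.000, k = 1.434, so h·k = 1.434.
True area = apparent / (areal scale) = 200000 / 1.434 ≈ 139000 km².

139000 km²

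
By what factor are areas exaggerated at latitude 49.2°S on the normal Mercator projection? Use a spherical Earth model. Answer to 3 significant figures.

2.34

For Mercator, h = k = sec φ (a conformal cylindrical projection has a single point scale, 1/cos φ).
Areal scale = k² = sec²φ = 1/cos²(49.2°) = 1/0.6534² = 2.342.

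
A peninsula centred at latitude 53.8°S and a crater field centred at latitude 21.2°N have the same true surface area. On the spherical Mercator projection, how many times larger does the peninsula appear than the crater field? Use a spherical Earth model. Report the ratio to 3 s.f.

2.49

Mercator areal scale is sec²φ.
At 53.8°: sec²(53.8°) = 1/0.5906² = 2.867.
At 21.2°: sec²(21.2°) = 1/0.9323² = 1.150.
Ratio = 2.867/1.150 = cos²(21.2°)/cos²(53.8°) ≈ 2.49.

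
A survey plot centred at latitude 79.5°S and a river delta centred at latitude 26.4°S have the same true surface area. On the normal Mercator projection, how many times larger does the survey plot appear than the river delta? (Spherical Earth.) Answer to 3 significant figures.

24.2

On Mercator, area is exaggerated by sec²φ = 1/cos²φ.
At 79.5°: sec²(79.5°) = 1/0.1822² = 30.11.
At 26.4°: sec²(26.4°) = 1/0.8957² = 1.246.
Ratio = 30.11/1.246 = cos²(26.4°)/cos²(79.5°) ≈ 24.2.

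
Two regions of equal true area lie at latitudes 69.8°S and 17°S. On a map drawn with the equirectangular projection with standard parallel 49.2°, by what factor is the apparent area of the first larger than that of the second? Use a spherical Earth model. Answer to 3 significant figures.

2.77

The equidistant cylindrical projection with φ₀ = 49.2° has h = 1 (meridians true) and k = cos φ₀ / cos φ along parallels.
Areal scale at 69.8°: h·k = 1.000 × 1.892 = 1.892.
Areal scale at 17°: h·k = 1.000 × 0.6833 = 0.6833.
Ratio = 1.892/0.6833 ≈ 2.77.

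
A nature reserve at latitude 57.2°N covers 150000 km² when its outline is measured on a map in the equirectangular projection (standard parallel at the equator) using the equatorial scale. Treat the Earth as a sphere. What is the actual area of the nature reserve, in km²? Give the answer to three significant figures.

In the plate carrée (x = Rλ, y = Rφ), meridians are true-scale (h = 1) and parallels are stretched by k = sec φ.
Areal scale = h·k = 1 × sec φ; at 57.2°, h = 1.000, k = 1.846, so h·k = 1.846.
True area = apparent / (areal scale) = 150000 / 1.846 ≈ 81300 km².

81300 km²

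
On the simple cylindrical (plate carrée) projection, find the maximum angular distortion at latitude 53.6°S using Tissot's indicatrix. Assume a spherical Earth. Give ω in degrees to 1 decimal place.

29.6°

For the equirectangular projection with φ₀ = 0 (plate carrée), h = 1 along meridians and k = sec φ along parallels.
At 53.6°: h = 1.000, k = 1.685; principal scales a = 1.685, b = 1.000.
sin(ω/2) = (a − b)/(a + b) = 0.6852/2.685 = 0.2552, so ω = 2 arcsin(0.2552) ≈ 29.6°.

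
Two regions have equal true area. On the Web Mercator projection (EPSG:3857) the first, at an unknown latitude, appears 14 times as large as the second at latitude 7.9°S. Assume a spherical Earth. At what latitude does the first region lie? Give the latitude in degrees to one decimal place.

74.6°

Mercator areal scale is sec²φ, so apparent-area ratio = sec²φ₁ / sec²φ₂ = cos²φ₂ / cos²φ₁.
cos²φ₂ / cos²φ₁ = 14  ⇒  cos φ₁ = cos 7.9° / √14 = 0.9905/3.742 = 0.2647.
φ₁ = arccos(0.2647) ≈ 74.6°.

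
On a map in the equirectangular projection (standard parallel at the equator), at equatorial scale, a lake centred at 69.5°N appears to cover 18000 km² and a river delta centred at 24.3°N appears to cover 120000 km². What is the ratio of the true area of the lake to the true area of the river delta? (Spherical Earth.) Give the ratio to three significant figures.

0.0576

On the plate carrée, areal scale = h·k = 1 × sec φ, so true area = apparent × cos φ.
True area of lake: 18000 × cos(69.5°) = 18000 × 0.3502 = 6304 km².
True area of river delta: 120000 × cos(24.3°) = 120000 × 0.9114 = 109400 km².
Ratio = 6304 / 109400 ≈ 0.0576.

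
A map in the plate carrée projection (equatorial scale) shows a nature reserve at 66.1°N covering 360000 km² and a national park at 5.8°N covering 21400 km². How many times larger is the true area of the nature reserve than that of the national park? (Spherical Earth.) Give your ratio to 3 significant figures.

On the plate carrée, areal scale = h·k = 1 × sec φ, so true area = apparent × cos φ.
True area of nature reserve: 360000 × cos(66.1°) = 360000 × 0.4051 = 145900 km².
True area of national park: 21400 × cos(5.8°) = 21400 × 0.9949 = 21290 km².
Ratio = 145900 / 21290 ≈ 6.85.

6.85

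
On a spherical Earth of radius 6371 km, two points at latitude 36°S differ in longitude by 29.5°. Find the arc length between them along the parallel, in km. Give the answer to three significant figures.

Arc length along a parallel = R cos φ · Δλ (with Δλ in radians).
= 6371 × cos 36° × (29.5° × π/180) = 6371 × 0.8090 × 0.5149 ≈ 2650 km.

2650 km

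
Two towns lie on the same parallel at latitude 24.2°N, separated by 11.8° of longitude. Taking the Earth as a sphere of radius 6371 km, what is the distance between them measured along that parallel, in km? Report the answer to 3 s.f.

Arc length along a parallel = R cos φ · Δλ (with Δλ in radians).
= 6371 × cos 24.2° × (11.8° × π/180) = 6371 × 0.9121 × 0.2059 ≈ 1200 km.

1200 km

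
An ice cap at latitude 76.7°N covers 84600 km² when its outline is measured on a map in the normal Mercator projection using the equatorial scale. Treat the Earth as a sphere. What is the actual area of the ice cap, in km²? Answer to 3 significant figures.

4480 km²

Mercator is conformal, so the point scale is isotropic: h = k = sec φ = 1/cos φ.
Areal scale = k² = sec²φ = 1/cos²(76.7°) = 1/0.2300² = 18.90.
True area = apparent / (areal scale) = 84600 / 18.90 ≈ 4480 km².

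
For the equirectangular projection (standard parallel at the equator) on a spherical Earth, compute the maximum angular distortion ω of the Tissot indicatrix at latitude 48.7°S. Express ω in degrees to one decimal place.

23.6°

Plate carrée maps x = Rλ, y = Rφ. The meridian scale is h = 1 and the parallel scale is k = 1/cos φ = sec φ.
At 48.7°: h = 1.000, k = 1.515; principal scales a = 1.515, b = 1.000.
sin(ω/2) = (a − b)/(a + b) = 0.5151/2.515 = 0.2048, so ω = 2 arcsin(0.2048) ≈ 23.6°.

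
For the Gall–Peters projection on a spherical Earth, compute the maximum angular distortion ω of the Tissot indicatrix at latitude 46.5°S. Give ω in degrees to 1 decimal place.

Gall–Peters is a cylindrical equal-area projection with standard parallels at ±45°. Cylindrical equal-area (φ₀ = 45°): h = cos φ / cos 45° along meridians, k = cos 45° / cos φ along parallels; h·k = 1.
At 46.5°: h = 0.9735, k = 1.027; principal scales a = 1.027, b = 0.9735.
sin(ω/2) = (a − b)/(a + b) = 0.05376/2.001 = 0.02687, so ω = 2 arcsin(0.02687) ≈ 3.1°.

3.1°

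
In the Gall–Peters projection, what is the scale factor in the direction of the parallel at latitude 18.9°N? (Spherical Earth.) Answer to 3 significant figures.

Gall–Peters is a cylindrical equal-area projection with standard parallels at ±45°. A cylindrical equal-area projection with standard parallel φ₀ has meridian scale h = cos φ / cos φ₀ and parallel scale k = cos φ₀ / cos φ (so areas are preserved, h·k = 1).
k = cos 45° / cos 18.9° = 0.7071/0.9461 = 0.7474.

0.747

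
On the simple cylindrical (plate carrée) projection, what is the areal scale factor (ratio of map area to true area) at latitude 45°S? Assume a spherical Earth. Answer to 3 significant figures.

1.41

Plate carrée maps x = Rλ, y = Rφ. The meridian scale is h = 1 and the parallel scale is k = 1/cos φ = sec φ.
Areal scale = h·k = 1 × sec φ; at 45°, h = 1.000, k = 1.414, so h·k = 1.414.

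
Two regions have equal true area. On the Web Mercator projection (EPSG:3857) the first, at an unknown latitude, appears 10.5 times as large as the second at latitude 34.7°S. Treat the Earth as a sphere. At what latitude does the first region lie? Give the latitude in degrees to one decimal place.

Mercator areal scale is sec²φ, so apparent-area ratio = sec²φ₁ / sec²φ₂ = cos²φ₂ / cos²φ₁.
cos²φ₂ / cos²φ₁ = 10.5  ⇒  cos φ₁ = cos 34.7° / √10.5 = 0.8221/3.240 = 0.2537.
φ₁ = arccos(0.2537) ≈ 75.3°.

75.3°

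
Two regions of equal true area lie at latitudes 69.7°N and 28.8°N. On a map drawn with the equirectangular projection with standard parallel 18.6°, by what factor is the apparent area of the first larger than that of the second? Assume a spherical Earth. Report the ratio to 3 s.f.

The equidistant cylindrical projection with φ₀ = 18.6° has h = 1 (meridians true) and k = cos φ₀ / cos φ along parallels.
Areal scale at 69.7°: h·k = 1.000 × 2.732 = 2.732.
Areal scale at 28.8°: h·k = 1.000 × 1.082 = 1.082.
Ratio = 2.732/1.082 ≈ 2.53.

2.53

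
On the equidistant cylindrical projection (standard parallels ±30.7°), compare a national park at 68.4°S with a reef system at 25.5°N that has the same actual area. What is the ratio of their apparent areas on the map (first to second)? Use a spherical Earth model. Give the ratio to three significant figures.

2.45

In the equirectangular projection with standard parallel φ₀ = 30.7° (x = Rλ cos φ₀, y = Rφ), meridians are true-scale (h = 1) and the parallel scale is k = cos φ₀ / cos φ.
Areal scale at 68.4°: h·k = 1.000 × 2.336 = 2.336.
Areal scale at 25.5°: h·k = 1.000 × 0.9527 = 0.9527.
Ratio = 2.336/0.9527 ≈ 2.45.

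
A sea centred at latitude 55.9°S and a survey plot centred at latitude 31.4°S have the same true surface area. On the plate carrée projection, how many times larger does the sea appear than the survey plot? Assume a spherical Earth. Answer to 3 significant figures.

1.52

For the equirectangular projection with φ₀ = 0 (plate carrée), h = 1 along meridians and k = sec φ along parallels.
Areal scale at 55.9°: h·k = 1.000 × 1.784 = 1.784.
Areal scale at 31.4°: h·k = 1.000 × 1.172 = 1.172.
Ratio = 1.784/1.172 ≈ 1.52.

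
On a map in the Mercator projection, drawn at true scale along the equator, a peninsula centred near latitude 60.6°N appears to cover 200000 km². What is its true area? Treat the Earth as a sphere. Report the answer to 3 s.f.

48200 km²

Mercator is conformal, so the point scale is isotropic: h = k = sec φ = 1/cos φ.
Areal scale = k² = sec²φ = 1/cos²(60.6°) = 1/0.4909² = 4.150.
True area = apparent / (areal scale) = 200000 / 4.150 ≈ 48200 km².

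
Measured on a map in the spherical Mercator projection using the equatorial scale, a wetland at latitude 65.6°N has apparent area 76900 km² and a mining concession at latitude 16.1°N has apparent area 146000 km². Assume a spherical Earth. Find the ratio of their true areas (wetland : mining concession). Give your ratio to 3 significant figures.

On Mercator the areal scale is sec²φ, so true area = apparent × cos²φ.
True area of wetland: 76900 × cos²(65.6°) = 76900 × 0.1707 = 13120 km².
True area of mining concession: 146000 × cos²(16.1°) = 146000 × 0.9231 = 134800 km².
Ratio = 13120 / 134800 ≈ 0.0974.

0.0974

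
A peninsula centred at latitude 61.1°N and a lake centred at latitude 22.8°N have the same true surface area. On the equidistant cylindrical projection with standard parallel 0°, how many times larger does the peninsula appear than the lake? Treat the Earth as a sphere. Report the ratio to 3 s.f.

Plate carrée maps x = Rλ, y = Rφ. The meridian scale is h = 1 and the parallel scale is k = 1/cos φ = sec φ.
Areal scale at 61.1°: h·k = 1.000 × 2.069 = 2.069.
Areal scale at 22.8°: h·k = 1.000 × 1.085 = 1.085.
Ratio = 2.069/1.085 ≈ 1.91.

1.91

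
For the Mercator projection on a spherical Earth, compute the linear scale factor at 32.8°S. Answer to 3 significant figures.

1.19

The Mercator projection is conformal; its linear scale factor is the same in every direction and equals sec φ = 1/cos φ.
k = 1/cos 32.8° = 1/0.8406 = 1.190.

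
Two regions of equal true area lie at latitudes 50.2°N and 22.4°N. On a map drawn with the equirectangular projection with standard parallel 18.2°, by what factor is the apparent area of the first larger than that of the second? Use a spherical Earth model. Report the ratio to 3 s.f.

With standard parallel φ₀ = 18.2°, the equirectangular projection gives x = Rλ cos φ₀, y = Rφ, so h = 1 and k = cos 18.2° / cos φ.
Areal scale at 50.2°: h·k = 1.000 × 1.484 = 1.484.
Areal scale at 22.4°: h·k = 1.000 × 1.028 = 1.028.
Ratio = 1.484/1.028 ≈ 1.44.

1.44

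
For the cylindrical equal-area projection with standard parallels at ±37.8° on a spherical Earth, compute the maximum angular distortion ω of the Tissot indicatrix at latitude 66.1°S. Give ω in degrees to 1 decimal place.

A cylindrical equal-area projection with standard parallel φ₀ has meridian scale h = cos φ / cos φ₀ and parallel scale k = cos φ₀ / cos φ (so areas are preserved, h·k = 1).
At 66.1°: h = 0.5127, k = 1.950; principal scales a = 1.950, b = 0.5127.
sin(ω/2) = (a − b)/(a + b) = 1.438/2.463 = 0.5837, so ω = 2 arcsin(0.5837) ≈ 71.4°.

71.4°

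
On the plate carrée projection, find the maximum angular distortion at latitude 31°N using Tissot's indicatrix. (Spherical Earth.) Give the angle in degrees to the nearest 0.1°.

8.8°

In the plate carrée (x = Rλ, y = Rφ), meridians are true-scale (h = 1) and parallels are stretched by k = sec φ.
At 31°: h = 1.000, k = 1.167; principal scales a = 1.167, b = 1.000.
sin(ω/2) = (a − b)/(a + b) = 0.1666/2.167 = 0.07691, so ω = 2 arcsin(0.07691) ≈ 8.8°.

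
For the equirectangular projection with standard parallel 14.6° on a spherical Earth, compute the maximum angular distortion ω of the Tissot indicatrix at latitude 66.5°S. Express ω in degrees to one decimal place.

With standard parallel φ₀ = 14.6°, the equirectangular projection gives x = Rλ cos φ₀, y = Rφ, so h = 1 and k = cos 14.6° / cos φ.
At 66.5°: h = 1.000, k = 2.427; principal scales a = 2.427, b = 1.000.
sin(ω/2) = (a − b)/(a + b) = 1.427/3.427 = 0.4164, so ω = 2 arcsin(0.4164) ≈ 49.2°.

49.2°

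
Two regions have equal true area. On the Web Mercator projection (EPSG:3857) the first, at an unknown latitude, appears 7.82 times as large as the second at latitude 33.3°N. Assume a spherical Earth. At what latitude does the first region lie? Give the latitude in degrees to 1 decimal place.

72.6°

On Mercator, (apparent₁)/(apparent₂) = sec²φ₁ / sec²φ₂ when true areas are equal.
cos²φ₂ / cos²φ₁ = 7.82  ⇒  cos φ₁ = cos 33.3° / √7.82 = 0.8358/2.796 = 0.2989.
φ₁ = arccos(0.2989) ≈ 72.6°.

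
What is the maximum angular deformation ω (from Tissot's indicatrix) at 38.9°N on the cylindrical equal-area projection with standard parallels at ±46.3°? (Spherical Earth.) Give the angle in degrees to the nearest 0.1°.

13.6°

A cylindrical equal-area projection with standard parallel φ₀ has meridian scale h = cos φ / cos φ₀ and parallel scale k = cos φ₀ / cos φ (so areas are preserved, h·k = 1).
At 38.9°: h = 1.126, k = 0.8877; principal scales a = 1.126, b = 0.8877.
sin(ω/2) = (a − b)/(a + b) = 0.2387/2.014 = 0.1185, so ω = 2 arcsin(0.1185) ≈ 13.6°.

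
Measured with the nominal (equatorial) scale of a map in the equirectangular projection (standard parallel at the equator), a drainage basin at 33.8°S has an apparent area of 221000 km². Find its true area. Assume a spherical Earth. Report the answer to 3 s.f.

Plate carrée maps x = Rλ, y = Rφ. The meridian scale is h = 1 and the parallel scale is k = 1/cos φ = sec φ.
Areal scale = h·k = 1 × sec φ; at 33.8°, h = 1.000, k = 1.203, so h·k = 1.203.
True area = apparent / (areal scale) = 221000 / 1.203 ≈ 184000 km².

184000 km²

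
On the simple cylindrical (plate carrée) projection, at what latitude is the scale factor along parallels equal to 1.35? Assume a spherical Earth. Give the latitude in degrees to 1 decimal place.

Plate carrée: h = 1, k = sec φ along parallels.
sec φ = 1.35  ⇒  cos φ = 0.7407  ⇒  φ ≈ 42.2°.

42.2°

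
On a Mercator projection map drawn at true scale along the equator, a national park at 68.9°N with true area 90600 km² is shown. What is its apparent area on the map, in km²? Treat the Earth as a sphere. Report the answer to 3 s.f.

699000 km²

For Mercator, h = k = sec φ (a conformal cylindrical projection has a single point scale, 1/cos φ).
Areal scale = k² = sec²φ = 1/cos²(68.9°) = 1/0.3600² = 7.716.
Apparent area = 90600 × 7.716 ≈ 699000 km².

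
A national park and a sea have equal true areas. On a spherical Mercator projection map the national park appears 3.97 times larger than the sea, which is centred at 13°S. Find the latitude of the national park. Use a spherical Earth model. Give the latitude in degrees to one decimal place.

Mercator areal scale is sec²φ, so apparent-area ratio = sec²φ₁ / sec²φ₂ = cos²φ₂ / cos²φ₁.
cos²φ₂ / cos²φ₁ = 3.97  ⇒  cos φ₁ = cos 13° / √3.97 = 0.9744/1.992 = 0.4890.
φ₁ = arccos(0.4890) ≈ 60.7°.

60.7°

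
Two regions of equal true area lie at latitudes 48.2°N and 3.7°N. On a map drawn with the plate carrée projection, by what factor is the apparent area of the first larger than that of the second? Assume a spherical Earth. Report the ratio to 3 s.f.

1.50

Plate carrée maps x = Rλ, y = Rφ. The meridian scale is h = 1 and the parallel scale is k = 1/cos φ = sec φ.
Areal scale at 48.2°: h·k = 1.000 × 1.500 = 1.500.
Areal scale at 3.7°: h·k = 1.000 × 1.002 = 1.002.
Ratio = 1.500/1.002 ≈ 1.50.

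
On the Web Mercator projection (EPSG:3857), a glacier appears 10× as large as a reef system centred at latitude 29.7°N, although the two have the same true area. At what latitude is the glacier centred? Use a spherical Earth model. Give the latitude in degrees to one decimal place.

On Mercator, (apparent₁)/(apparent₂) = sec²φ₁ / sec²φ₂ when true areas are equal.
cos²φ₂ / cos²φ₁ = 10  ⇒  cos φ₁ = cos 29.7° / √10 = 0.8686/3.162 = 0.2747.
φ₁ = arccos(0.2747) ≈ 74.1°.

74.1°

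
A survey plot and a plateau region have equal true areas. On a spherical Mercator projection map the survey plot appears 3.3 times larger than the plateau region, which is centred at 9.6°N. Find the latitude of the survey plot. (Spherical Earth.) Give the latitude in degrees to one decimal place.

For equal true areas on Mercator, apparent areas scale as sec²φ, so the ratio is cos²φ₂ / cos²φ₁.
cos²φ₂ / cos²φ₁ = 3.3  ⇒  cos φ₁ = cos 9.6° / √3.3 = 0.9860/1.817 = 0.5428.
φ₁ = arccos(0.5428) ≈ 57.1°.

57.1°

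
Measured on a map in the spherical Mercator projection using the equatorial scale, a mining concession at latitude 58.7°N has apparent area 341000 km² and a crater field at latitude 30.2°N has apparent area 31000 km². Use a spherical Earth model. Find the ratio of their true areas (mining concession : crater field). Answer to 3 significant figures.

Since Mercator area scale is 1/cos²φ, the true area equals the apparent area multiplied by cos²φ.
True area of mining concession: 341000 × cos²(58.7°) = 341000 × 0.2699 = 92040 km².
True area of crater field: 31000 × cos²(30.2°) = 31000 × 0.7470 = 23160 km².
Ratio = 92040 / 23160 ≈ 3.97.

3.97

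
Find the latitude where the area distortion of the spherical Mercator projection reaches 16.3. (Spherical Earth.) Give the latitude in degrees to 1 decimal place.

Mercator areal scale is sec²φ.
sec²φ = 16.3  ⇒  cos²φ = 0.06135  ⇒  cos φ = 0.2477.
φ = arccos(0.2477) ≈ 75.7°.

75.7°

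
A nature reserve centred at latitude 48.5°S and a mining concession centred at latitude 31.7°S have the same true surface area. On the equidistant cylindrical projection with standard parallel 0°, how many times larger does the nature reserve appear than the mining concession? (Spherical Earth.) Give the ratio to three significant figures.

In the plate carrée (x = Rλ, y = Rφ), meridians are true-scale (h = 1) and parallels are stretched by k = sec φ.
Areal scale at 48.5°: h·k = 1.000 × 1.509 = 1.509.
Areal scale at 31.7°: h·k = 1.000 × 1.175 = 1.175.
Ratio = 1.509/1.175 ≈ 1.28.

1.28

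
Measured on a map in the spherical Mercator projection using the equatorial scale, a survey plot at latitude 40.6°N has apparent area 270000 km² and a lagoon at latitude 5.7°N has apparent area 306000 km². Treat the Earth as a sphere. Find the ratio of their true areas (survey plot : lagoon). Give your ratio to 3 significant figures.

0.514

Since Mercator area scale is 1/cos²φ, the true area equals the apparent area multiplied by cos²φ.
True area of survey plot: 270000 × cos²(40.6°) = 270000 × 0.5765 = 155700 km².
True area of lagoon: 306000 × cos²(5.7°) = 306000 × 0.9901 = 303000 km².
Ratio = 155700 / 303000 ≈ 0.514.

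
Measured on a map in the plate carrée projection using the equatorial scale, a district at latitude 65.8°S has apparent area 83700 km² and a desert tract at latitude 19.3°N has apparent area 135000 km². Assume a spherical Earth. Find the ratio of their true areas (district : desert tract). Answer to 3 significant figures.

Plate carrée has h = 1 and k = sec φ, giving areal scale sec φ; true area = (apparent area) · cos φ.
True area of district: 83700 × cos(65.8°) = 83700 × 0.4099 = 34310 km².
True area of desert tract: 135000 × cos(19.3°) = 135000 × 0.9438 = 127400 km².
Ratio = 34310 / 127400 ≈ 0.269.

0.269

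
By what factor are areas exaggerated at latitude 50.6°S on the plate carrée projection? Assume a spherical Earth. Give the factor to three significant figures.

Plate carrée maps x = Rλ, y = Rφ. The meridian scale is h = 1 and the parallel scale is k = 1/cos φ = sec φ.
Areal scale = h·k = 1 × sec φ; at 50.6°, h = 1.000, k = 1.575, so h·k = 1.575.

1.58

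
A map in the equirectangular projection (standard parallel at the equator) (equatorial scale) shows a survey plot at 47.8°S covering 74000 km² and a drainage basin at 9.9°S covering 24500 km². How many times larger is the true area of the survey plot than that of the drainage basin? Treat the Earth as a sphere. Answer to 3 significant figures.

2.06

Plate carrée has h = 1 and k = sec φ, giving areal scale sec φ; true area = (apparent area) · cos φ.
True area of survey plot: 74000 × cos(47.8°) = 74000 × 0.6717 = 49710 km².
True area of drainage basin: 24500 × cos(9.9°) = 24500 × 0.9851 = 24140 km².
Ratio = 49710 / 24140 ≈ 2.06.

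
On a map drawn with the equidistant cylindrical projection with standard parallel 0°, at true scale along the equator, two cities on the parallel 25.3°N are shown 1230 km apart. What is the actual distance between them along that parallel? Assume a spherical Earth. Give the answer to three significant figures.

1110 km

In the plate carrée (x = Rλ, y = Rφ), meridians are true-scale (h = 1) and parallels are stretched by k = sec φ.
Along the parallel at 25.3°, map distances are exaggerated by k = sec 25.3° = 1.106.
True distance = 1230 / 1.106 = 1230 × cos 25.3° ≈ 1110 km.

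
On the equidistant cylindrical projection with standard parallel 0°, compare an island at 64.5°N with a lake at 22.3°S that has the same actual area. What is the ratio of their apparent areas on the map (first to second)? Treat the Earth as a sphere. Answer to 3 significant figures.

2.15

Plate carrée maps x = Rλ, y = Rφ. The meridian scale is h = 1 and the parallel scale is k = 1/cos φ = sec φ.
Areal scale at 64.5°: h·k = 1.000 × 2.323 = 2.323.
Areal scale at 22.3°: h·k = 1.000 × 1.081 = 1.081.
Ratio = 2.323/1.081 ≈ 2.15.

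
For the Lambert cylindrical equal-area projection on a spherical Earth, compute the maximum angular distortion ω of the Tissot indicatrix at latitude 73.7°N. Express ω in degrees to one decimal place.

117.3°

The Lambert cylindrical equal-area projection is the cylindrical equal-area projection with its standard parallel at the equator (φ₀ = 0). For cylindrical equal-area with standard parallel φ₀, h = cos φ / cos φ₀ and k = cos φ₀ / cos φ, so h·k = 1.
At 73.7°: h = 0.2807, k = 3.563; principal scales a = 3.563, b = 0.2807.
sin(ω/2) = (a − b)/(a + b) = 3.282/3.844 = 0.8540, so ω = 2 arcsin(0.8540) ≈ 117.3°.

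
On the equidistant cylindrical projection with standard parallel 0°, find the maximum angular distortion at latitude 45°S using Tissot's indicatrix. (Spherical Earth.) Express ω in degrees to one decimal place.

19.8°

For the equirectangular projection with φ₀ = 0 (plate carrée), h = 1 along meridians and k = sec φ along parallels.
At 45°: h = 1.000, k = 1.414; principal scales a = 1.414, b = 1.000.
sin(ω/2) = (a − b)/(a + b) = 0.4142/2.414 = 0.1716, so ω = 2 arcsin(0.1716) ≈ 19.8°.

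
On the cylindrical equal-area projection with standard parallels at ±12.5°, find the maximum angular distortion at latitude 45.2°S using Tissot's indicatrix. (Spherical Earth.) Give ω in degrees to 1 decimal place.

36.7°

Cylindrical equal-area (φ₀ = 12.5°): h = cos φ / cos 12.5° along meridians, k = cos 12.5° / cos φ along parallels; h·k = 1.
At 45.2°: h = 0.7217, k = 1.386; principal scales a = 1.386, b = 0.7217.
sin(ω/2) = (a − b)/(a + b) = 0.6638/2.107 = 0.3150, so ω = 2 arcsin(0.3150) ≈ 36.7°.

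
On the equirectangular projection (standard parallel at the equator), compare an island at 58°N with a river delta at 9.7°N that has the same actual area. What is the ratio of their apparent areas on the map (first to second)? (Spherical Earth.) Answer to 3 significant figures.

Plate carrée maps x = Rλ, y = Rφ. The meridian scale is h = 1 and the parallel scale is k = 1/cos φ = sec φ.
Areal scale at 58°: h·k = 1.000 × 1.887 = 1.887.
Areal scale at 9.7°: h·k = 1.000 × 1.015 = 1.015.
Ratio = 1.887/1.015 ≈ 1.86.

1.86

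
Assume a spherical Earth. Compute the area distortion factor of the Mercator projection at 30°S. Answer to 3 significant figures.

Mercator is conformal, so the point scale is isotropic: h = k = sec φ = 1/cos φ.
Areal scale = k² = sec²φ = 1/cos²(30°) = 1/0.8660² = 1.333.

1.33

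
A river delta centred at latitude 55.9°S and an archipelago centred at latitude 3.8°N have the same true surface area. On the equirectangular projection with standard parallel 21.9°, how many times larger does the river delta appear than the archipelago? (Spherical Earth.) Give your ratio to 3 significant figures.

In the equirectangular projection with standard parallel φ₀ = 21.9° (x = Rλ cos φ₀, y = Rφ), meridians are true-scale (h = 1) and the parallel scale is k = cos φ₀ / cos φ.
Areal scale at 55.9°: h·k = 1.000 × 1.655 = 1.655.
Areal scale at 3.8°: h·k = 1.000 × 0.9299 = 0.9299.
Ratio = 1.655/0.9299 ≈ 1.78.

1.78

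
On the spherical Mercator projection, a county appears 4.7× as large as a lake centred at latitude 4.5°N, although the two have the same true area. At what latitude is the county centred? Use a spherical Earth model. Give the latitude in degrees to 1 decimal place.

Mercator areal scale is sec²φ, so apparent-area ratio = sec²φ₁ / sec²φ₂ = cos²φ₂ / cos²φ₁.
cos²φ₂ / cos²φ₁ = 4.7  ⇒  cos φ₁ = cos 4.5° / √4.7 = 0.9969/2.168 = 0.4598.
φ₁ = arccos(0.4598) ≈ 62.6°.

62.6°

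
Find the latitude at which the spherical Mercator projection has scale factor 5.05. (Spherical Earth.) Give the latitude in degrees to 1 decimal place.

78.6°

Mercator scale is k = sec φ = 1/cos φ.
1/cos φ = 5.05  ⇒  cos φ = 0.1980  ⇒  φ = arccos(0.1980) ≈ 78.6°.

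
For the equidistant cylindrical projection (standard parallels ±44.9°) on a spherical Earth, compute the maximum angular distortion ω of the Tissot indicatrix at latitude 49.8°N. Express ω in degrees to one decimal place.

The equidistant cylindrical projection with φ₀ = 44.9° has h = 1 (meridians true) and k = cos φ₀ / cos φ along parallels.
At 49.8°: h = 1.000, k = 1.097; principal scales a = 1.097, b = 1.000.
sin(ω/2) = (a − b)/(a + b) = 0.09742/2.097 = 0.04645, so ω = 2 arcsin(0.04645) ≈ 5.3°.

5.3°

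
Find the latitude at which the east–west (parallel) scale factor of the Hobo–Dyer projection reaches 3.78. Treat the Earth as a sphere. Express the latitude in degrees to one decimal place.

The Hobo–Dyer projection is cylindrical equal-area with φ₀ = 37.5°. For cylindrical equal-area with standard parallel φ₀, h = cos φ / cos φ₀ and k = cos φ₀ / cos φ, so h·k = 1.
k = cos φ₀ / cos φ = 3.78  ⇒  cos φ = cos 37.5° / 3.78 = 0.2099.
φ = arccos(0.2099) ≈ 77.9°.

77.9°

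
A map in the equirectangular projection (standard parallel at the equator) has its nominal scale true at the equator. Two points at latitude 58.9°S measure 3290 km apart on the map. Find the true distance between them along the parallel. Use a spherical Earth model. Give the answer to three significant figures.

Plate carrée maps x = Rλ, y = Rφ. The meridian scale is h = 1 and the parallel scale is k = 1/cos φ = sec φ.
Along the parallel at 58.9°, map distances are exaggerated by k = sec 58.9° = 1.936.
True distance = 3290 / 1.936 = 3290 × cos 58.9° ≈ 1700 km.

1700 km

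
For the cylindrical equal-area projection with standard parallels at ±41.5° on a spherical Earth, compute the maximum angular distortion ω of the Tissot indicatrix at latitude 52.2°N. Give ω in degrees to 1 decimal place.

22.8°

A cylindrical equal-area projection with standard parallel φ₀ has meridian scale h = cos φ / cos φ₀ and parallel scale k = cos φ₀ / cos φ (so areas are preserved, h·k = 1).
At 52.2°: h = 0.8183, k = 1.222; principal scales a = 1.222, b = 0.8183.
sin(ω/2) = (a − b)/(a + b) = 0.4036/2.040 = 0.1978, so ω = 2 arcsin(0.1978) ≈ 22.8°.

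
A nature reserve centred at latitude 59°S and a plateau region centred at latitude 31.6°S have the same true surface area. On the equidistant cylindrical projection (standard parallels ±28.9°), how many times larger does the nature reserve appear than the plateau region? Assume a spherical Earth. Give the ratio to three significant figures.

The equidistant cylindrical projection with φ₀ = 28.9° has h = 1 (meridians true) and k = cos φ₀ / cos φ along parallels.
Areal scale at 59°: h·k = 1.000 × 1.700 = 1.700.
Areal scale at 31.6°: h·k = 1.000 × 1.028 = 1.028.
Ratio = 1.700/1.028 ≈ 1.65.

1.65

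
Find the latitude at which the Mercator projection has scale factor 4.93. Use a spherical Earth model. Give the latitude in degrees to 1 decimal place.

Mercator scale is k = sec φ = 1/cos φ.
1/cos φ = 4.93  ⇒  cos φ = 0.2028  ⇒  φ = arccos(0.2028) ≈ 78.3°.

78.3°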